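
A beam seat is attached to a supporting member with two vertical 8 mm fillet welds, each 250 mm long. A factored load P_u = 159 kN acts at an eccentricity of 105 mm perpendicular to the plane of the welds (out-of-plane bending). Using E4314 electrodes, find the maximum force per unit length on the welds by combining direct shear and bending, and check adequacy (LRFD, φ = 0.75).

f_max ≈ 862 N/mm; adequate

E43XX → F_EXX = 430 MPa.
L_w = 2 × 250 = 500 mm; section modulus (unit throat) S = 2 × L²/6 = 20830 mm².
Direct shear f_v = P/L_w = 159×10³/500 = 318 N/mm.
Moment M = P × e = 159×10³ × 105 = 16695000 N·mm; bending f_b = M/S = 801.4 N/mm.
f_max = √(f_v² + f_b²) = √(318² + 801.4²) = 862.1 N/mm.
φr_n = 0.75 × 0.6 × 430 × (0.707 × 8) = 1094 N/mm → adequate.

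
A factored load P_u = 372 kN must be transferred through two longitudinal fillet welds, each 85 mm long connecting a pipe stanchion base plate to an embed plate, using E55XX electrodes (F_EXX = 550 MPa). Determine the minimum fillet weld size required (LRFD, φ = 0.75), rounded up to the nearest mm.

w = 13 mm

Total weld length L = 170 mm.
Required throat t_e = P_u / (φ × 0.6 F_EXX × L) = 372 / (0.75 × 0.6 × 550 × 170 × 10⁻³) = 8.841 mm.
Required leg w = t_e / 0.707 = 12.51 mm → use 13 mm.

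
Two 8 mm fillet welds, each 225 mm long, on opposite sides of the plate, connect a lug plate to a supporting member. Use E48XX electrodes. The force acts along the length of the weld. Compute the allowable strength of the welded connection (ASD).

R_n/Ω ≈ 367 kN

E48XX → F_EXX = 480 MPa.
Effective throat t_e = 0.707 × 8 = 5.656 mm.
Total length L = 450 mm; A_we = 5.656 × 450 = 2545 mm².
F_nw = 0.6 F_EXX = 0.6 × 480 = 288 MPa.
R_n = 288 × 2545 × 10⁻³ = 733 kN; R_n/Ω = 733/2.0 = 366.5 kN.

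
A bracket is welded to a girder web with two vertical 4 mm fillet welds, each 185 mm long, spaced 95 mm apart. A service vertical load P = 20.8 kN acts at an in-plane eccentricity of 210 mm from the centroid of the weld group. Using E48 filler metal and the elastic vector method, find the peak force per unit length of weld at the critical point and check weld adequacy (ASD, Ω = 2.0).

f_max ≈ 271 N/mm; adequate

E48XX → F_EXX = 480 MPa.
Total weld length L_w = 370 mm. Treat welds as unit-width lines.
Polar moment about centroid: J = 2[d³/12 + d(b/2)²] = 2[185³/12 + 185×47.5²] = 1890000 mm³.
Direct shear f_v = P/L_w = 20.8×10³ / 370 = 56.22 N/mm (vertical).
Torsion M = P·e = 20.8×10³ × 210 = 4368000 N·mm.
Critical point at (x, y) = (47.5, 92.5) from centroid. f_tx = M·y/J = 213.8 N/mm; f_ty = M·x/J = 109.8 N/mm.
Resultant f_max = √[f_tx² + (f_v + f_ty)²] = √[213.8² + (56.22 + 109.8)²] = 270.6 N/mm.
Capacity per unit length: r_n/Ω = (1/2.0) × 0.6 × 480 × (0.707 × 4) = 407.2 N/mm.
270.6 ≤ 407.2 → adequate.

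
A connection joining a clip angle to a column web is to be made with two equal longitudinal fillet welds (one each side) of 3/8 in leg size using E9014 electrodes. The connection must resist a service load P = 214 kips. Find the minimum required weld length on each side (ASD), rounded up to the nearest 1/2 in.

L = 15 in on each side

E90XX → F_EXX = 90 ksi.
Throat t_e = 0.707 × 0.375 = 0.2651 in.
r_n/Ω = (0.6 × 90 × 0.2651) / 2.0 = 7.158 kip/in.
L_req = P / (r_n/Ω) = 214 / 7.158 = 29.9 in total.
Per side: 29.9 / 2 = 14.95 in.
Round up → use L = 15 in on each side.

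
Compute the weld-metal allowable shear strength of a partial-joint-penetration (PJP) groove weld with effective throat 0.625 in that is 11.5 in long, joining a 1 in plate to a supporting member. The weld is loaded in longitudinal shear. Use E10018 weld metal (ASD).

E100XX → F_EXX = 100 ksi.
Effective throat (given) t_e = 0.625 in.
A_we = 0.625 × 11.5 = 7.188 in².
F_nw = 0.6 F_EXX = 60 ksi.
R_n/Ω = (60 × 7.188) / 2.0 = 215.6 kip.

R_n/Ω ≈ 216 kip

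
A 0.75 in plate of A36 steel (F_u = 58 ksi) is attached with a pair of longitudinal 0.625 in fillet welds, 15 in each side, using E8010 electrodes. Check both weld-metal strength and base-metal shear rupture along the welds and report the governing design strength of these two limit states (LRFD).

E80XX → F_EXX = 80 ksi.
t_e = 0.707 × 0.625 = 0.4419 in; L = 30 in.
Weld metal: φR_n = 0.75 × 0.6 × 80 × 0.4419 × 30 = 477.2 kips.
Base metal (shear rupture): φR_n = 0.75 × 0.6 × 58 × 0.75 × 30 = 587.2 kips.
Governing: weld metal.

φR_n ≈ 477 kips (weld metal governs)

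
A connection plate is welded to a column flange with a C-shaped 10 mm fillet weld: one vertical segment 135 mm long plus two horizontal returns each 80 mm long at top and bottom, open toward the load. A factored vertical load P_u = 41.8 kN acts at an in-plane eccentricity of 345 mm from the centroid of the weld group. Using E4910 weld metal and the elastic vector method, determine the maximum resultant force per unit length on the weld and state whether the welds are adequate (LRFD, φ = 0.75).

f_max ≈ 1230 N/mm; adequate

E49XX → F_EXX = 490 MPa.
Total weld length L_w = 295 mm. Treat welds as unit-width lines.
Centroid: x̄ = 2×80×40 / 295 = 21.69 mm from the vertical weld.
Polar moment about centroid: J = I_x + I_y = [135³/12 + 2×80×67.5²] + [135×21.69² + 2(80³/12 + 80×18.31²)] = 1137000 mm³.
Direct shear f_v = P/L_w = 41.8×10³ / 295 = 141.7 N/mm (vertical).
Torsion M = P·e = 41.8×10³ × 345 = 14421000 N·mm.
Critical point at (x, y) = (58.31, 67.5) from centroid. f_tx = M·y/J = 856.5 N/mm; f_ty = M·x/J = 739.8 N/mm.
Resultant f_max = √[f_tx² + (f_v + f_ty)²] = √[856.5² + (141.7 + 739.8)²] = 1229 N/mm.
Capacity per unit length: φr_n = 0.75 × 0.6 × 490 × (0.707 × 10) = 1559 N/mm.
1229 ≤ 1559 → adequate.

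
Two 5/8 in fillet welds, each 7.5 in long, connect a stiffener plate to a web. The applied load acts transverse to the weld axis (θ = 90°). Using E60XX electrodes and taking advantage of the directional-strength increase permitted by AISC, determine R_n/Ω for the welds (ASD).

E60XX → F_EXX = 60 ksi.
t_e = 0.707 × 0.625 = 0.4419 in; A_we = 0.4419 × 15 = 6.628 in².
Directional factor: 1.0 + 0.5 sin^1.5(90°) = 1.5.
F_nw = 0.6 × 60 × 1.5 = 54 ksi.
R_n/Ω = (54 × 6.628) / 2.0 = 179 kips.

R_n/Ω ≈ 179 kips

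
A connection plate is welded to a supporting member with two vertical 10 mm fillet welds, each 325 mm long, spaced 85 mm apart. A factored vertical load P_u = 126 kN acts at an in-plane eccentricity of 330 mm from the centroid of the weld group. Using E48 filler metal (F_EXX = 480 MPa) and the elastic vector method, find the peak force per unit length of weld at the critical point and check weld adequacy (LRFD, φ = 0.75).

Total weld length L_w = 650 mm. Treat welds as unit-width lines.
Polar moment about centroid: J = 2[d³/12 + d(b/2)²] = 2[325³/12 + 325×42.5²] = 6895000 mm³.
Direct shear f_v = P/L_w = 126×10³ / 650 = 193.8 N/mm (vertical).
Torsion M = P·e = 126×10³ × 330 = 41580000 N·mm.
Critical point at (x, y) = (42.5, 162.5) from centroid. f_tx = M·y/J = 979.9 N/mm; f_ty = M·x/J = 256.3 N/mm.
Resultant f_max = √[f_tx² + (f_v + f_ty)²] = √[979.9² + (193.8 + 256.3)²] = 1078 N/mm.
Capacity per unit length: φr_n = 0.75 × 0.6 × 480 × (0.707 × 10) = 1527 N/mm.
1078 ≤ 1527 → adequate.

f_max ≈ 1080 N/mm; adequate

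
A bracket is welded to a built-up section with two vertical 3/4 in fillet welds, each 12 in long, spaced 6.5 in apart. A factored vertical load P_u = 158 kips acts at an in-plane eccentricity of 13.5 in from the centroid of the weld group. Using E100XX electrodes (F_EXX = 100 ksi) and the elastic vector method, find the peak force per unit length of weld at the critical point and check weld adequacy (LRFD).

Total weld length L_w = 24 in. Treat welds as unit-width lines.
Polar moment about centroid: J = 2[d³/12 + d(b/2)²] = 2[12³/12 + 12×3.25²] = 541.5 in³.
Direct shear f_v = P/L_w = 158 / 24 = 6.583 kip/in (vertical).
Torsion M = P·e = 158 × 13.5 = 2133 kip·in.
Critical point at (x, y) = (3.25, 6) from centroid. f_tx = M·y/J = 23.63 kip/in; f_ty = M·x/J = 12.8 kip/in.
Resultant f_max = √[f_tx² + (f_v + f_ty)²] = √[23.63² + (6.583 + 12.8)²] = 30.57 kip/in.
Capacity per unit length: φr_n = 0.75 × 0.6 × 100 × (0.707 × 0.75) = 23.86 kip/in.
30.57 > 23.86 → NOT adequate.

f_max ≈ 30.6 kip/in; NOT adequate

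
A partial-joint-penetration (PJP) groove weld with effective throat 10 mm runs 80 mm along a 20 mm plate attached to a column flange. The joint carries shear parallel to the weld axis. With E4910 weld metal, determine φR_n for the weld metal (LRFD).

φR_n ≈ 176 kN

E49XX → F_EXX = 490 MPa.
Effective throat (given) t_e = 10 mm.
A_we = 10 × 80 = 800 mm².
F_nw = 0.6 F_EXX = 294 MPa.
φR_n = 0.75 × 294 × 800 × 10⁻³ = 176.4 kN.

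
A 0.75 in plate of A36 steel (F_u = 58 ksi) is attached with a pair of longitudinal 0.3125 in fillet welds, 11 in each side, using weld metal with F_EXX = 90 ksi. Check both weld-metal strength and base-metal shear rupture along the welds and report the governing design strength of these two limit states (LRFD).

φR_n ≈ 197 kips (weld metal governs)

t_e = 0.707 × 0.3125 = 0.2209 in; L = 22 in.
Weld metal: φR_n = 0.75 × 0.6 × 90 × 0.2209 × 22 = 196.9 kips.
Base metal (shear rupture): φR_n = 0.75 × 0.6 × 58 × 0.75 × 22 = 430.6 kips.
Governing: weld metal.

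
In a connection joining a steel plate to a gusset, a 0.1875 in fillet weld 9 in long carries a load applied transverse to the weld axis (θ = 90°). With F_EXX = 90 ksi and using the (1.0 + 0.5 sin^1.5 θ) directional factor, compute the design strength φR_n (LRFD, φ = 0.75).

φR_n ≈ 72.5 kip

t_e = 0.707 × 0.1875 = 0.1326 in; A_we = 0.1326 × 9 = 1.193 in².
Directional factor: 1.0 + 0.5 sin^1.5(90°) = 1.5.
F_nw = 0.6 × 90 × 1.5 = 81 ksi.
φR_n = 0.75 × 81 × 1.193 = 72.48 kip.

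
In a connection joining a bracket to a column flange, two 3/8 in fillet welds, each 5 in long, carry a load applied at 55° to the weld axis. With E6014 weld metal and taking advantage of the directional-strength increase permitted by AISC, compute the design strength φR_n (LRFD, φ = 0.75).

E60XX → F_EXX = 60 ksi.
t_e = 0.707 × 0.375 = 0.2651 in; A_we = 0.2651 × 10 = 2.651 in².
Directional factor: 1.0 + 0.5 sin^1.5(55°) = 1.371.
F_nw = 0.6 × 60 × 1.371 = 49.35 ksi.
φR_n = 0.75 × 49.35 × 2.651 = 98.12 kips.

φR_n ≈ 98.1 kips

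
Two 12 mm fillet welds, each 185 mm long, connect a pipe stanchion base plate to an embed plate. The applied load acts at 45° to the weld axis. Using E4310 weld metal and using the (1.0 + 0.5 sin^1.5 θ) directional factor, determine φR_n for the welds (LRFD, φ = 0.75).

φR_n ≈ 788 kN

E43XX → F_EXX = 430 MPa.
t_e = 0.707 × 12 = 8.484 mm; A_we = 8.484 × 370 = 3139 mm².
Directional factor: 1.0 + 0.5 sin^1.5(45°) = 1.297.
F_nw = 0.6 × 430 × 1.297 = 334.7 MPa.
φR_n = 0.75 × 334.7 × 3139 × 10⁻³ = 788 kN.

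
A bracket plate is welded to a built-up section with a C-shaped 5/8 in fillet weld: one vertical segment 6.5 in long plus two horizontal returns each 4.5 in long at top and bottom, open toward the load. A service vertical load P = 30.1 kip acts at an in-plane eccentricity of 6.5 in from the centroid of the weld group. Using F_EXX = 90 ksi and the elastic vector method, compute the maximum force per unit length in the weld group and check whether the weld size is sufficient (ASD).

f_max ≈ 7.35 kip/in; adequate

Total weld length L_w = 15.5 in. Treat welds as unit-width lines.
Centroid: x̄ = 2×4.5×2.25 / 15.5 = 1.306 in from the vertical weld.
Polar moment about centroid: J = I_x + I_y = [6.5³/12 + 2×4.5×3.25²] + [6.5×1.306² + 2(4.5³/12 + 4.5×0.9435²)] = 152.2 in³.
Direct shear f_v = P/L_w = 30.1 / 15.5 = 1.942 kip/in (vertical).
Torsion M = P·e = 30.1 × 6.5 = 195.65 kip·in.
Critical point at (x, y) = (3.194, 3.25) from centroid. f_tx = M·y/J = 4.177 kip/in; f_ty = M·x/J = 4.104 kip/in.
Resultant f_max = √[f_tx² + (f_v + f_ty)²] = √[4.177² + (1.942 + 4.104)²] = 7.348 kip/in.
Capacity per unit length: r_n/Ω = (1/2.0) × 0.6 × 90 × (0.707 × 0.625) = 11.93 kip/in.
7.348 ≤ 11.93 → adequate.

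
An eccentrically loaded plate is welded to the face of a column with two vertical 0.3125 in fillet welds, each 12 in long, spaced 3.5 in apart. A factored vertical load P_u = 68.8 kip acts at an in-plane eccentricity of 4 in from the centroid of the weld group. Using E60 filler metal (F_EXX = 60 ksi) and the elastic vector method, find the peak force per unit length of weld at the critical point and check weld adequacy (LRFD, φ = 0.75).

Total weld length L_w = 24 in. Treat welds as unit-width lines.
Polar moment about centroid: J = 2[d³/12 + d(b/2)²] = 2[12³/12 + 12×1.75²] = 361.5 in³.
Direct shear f_v = P/L_w = 68.8 / 24 = 2.867 kip/in (vertical).
Torsion M = P·e = 68.8 × 4 = 275.2 kip·in.
Critical point at (x, y) = (1.75, 6) from centroid. f_tx = M·y/J = 4.568 kip/in; f_ty = M·x/J = 1.332 kip/in.
Resultant f_max = √[f_tx² + (f_v + f_ty)²] = √[4.568² + (2.867 + 1.332)²] = 6.204 kip/in.
Capacity per unit length: φr_n = 0.75 × 0.6 × 60 × (0.707 × 0.3125) = 5.965 kip/in.
6.204 > 5.965 → NOT adequate.

f_max ≈ 6.2 kip/in; NOT adequate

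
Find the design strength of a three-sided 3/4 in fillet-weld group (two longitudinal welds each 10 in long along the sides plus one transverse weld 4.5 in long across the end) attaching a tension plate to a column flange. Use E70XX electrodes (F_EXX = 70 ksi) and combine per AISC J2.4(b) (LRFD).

t_e = 0.707 × 0.75 = 0.5302 in.
R_nwl = 0.6 × 70 × 0.5302 × 20 = 445.4 kip (longitudinal, 2 welds).
R_nwt = 0.6 × 70 × 0.5302 × 4.5 = 100.2 kip (transverse, base value).
(i) R_nwl + R_nwt = 545.6 kip; (ii) 0.85 R_nwl + 1.5 R_nwt = 528.9 kip.
R_n = max = 545.6 kip [governs: (i)]; φR_n = 409.2 kip.

φR_n ≈ 409 kip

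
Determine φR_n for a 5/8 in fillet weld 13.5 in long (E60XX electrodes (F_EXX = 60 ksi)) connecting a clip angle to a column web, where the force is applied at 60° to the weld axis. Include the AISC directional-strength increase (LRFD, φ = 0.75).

t_e = 0.707 × 0.625 = 0.4419 in; A_we = 0.4419 × 13.5 = 5.965 in².
Directional factor: 1.0 + 0.5 sin^1.5(60°) = 1.403.
F_nw = 0.6 × 60 × 1.403 = 50.51 ksi.
φR_n = 0.75 × 50.51 × 5.965 = 226 kips.

φR_n ≈ 226 kips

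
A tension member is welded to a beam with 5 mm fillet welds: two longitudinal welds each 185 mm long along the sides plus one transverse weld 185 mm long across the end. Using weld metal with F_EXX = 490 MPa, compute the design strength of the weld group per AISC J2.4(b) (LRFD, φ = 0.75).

t_e = 0.707 × 5 = 3.535 mm.
R_nwl = 0.6 × 490 × 3.535 × 370 × 10⁻³ = 384.5 kN (longitudinal, 2 welds).
R_nwt = 0.6 × 490 × 3.535 × 185 × 10⁻³ = 192.3 kN (transverse, base value).
(i) R_nwl + R_nwt = 576.8 kN; (ii) 0.85 R_nwl + 1.5 R_nwt = 615.3 kN.
R_n = max = 615.3 kN [governs: (ii)]; φR_n = 461.4 kN.

φR_n ≈ 461 kN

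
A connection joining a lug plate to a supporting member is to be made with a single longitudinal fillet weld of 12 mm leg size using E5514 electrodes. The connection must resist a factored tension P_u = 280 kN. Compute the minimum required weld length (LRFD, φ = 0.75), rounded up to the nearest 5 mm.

L = 135 mm

E55XX → F_EXX = 550 MPa.
Throat t_e = 0.707 × 12 = 8.484 mm.
φr_n = 0.75 × 0.6 × 550 × 8.484 × 10⁻³ = 2.1 kN/mm.
L_req = P_u / φr_n = 280 / 2.1 = 133.3 mm total.
Round up → use L = 135 mm.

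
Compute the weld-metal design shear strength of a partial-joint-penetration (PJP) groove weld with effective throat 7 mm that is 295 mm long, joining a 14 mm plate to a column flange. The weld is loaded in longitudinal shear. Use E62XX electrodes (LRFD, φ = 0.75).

φR_n ≈ 576 kN

E62XX → F_EXX = 620 MPa.
Effective throat (given) t_e = 7 mm.
A_we = 7 × 295 = 2065 mm².
F_nw = 0.6 F_EXX = 372 MPa.
φR_n = 0.75 × 372 × 2065 × 10⁻³ = 576.1 kN.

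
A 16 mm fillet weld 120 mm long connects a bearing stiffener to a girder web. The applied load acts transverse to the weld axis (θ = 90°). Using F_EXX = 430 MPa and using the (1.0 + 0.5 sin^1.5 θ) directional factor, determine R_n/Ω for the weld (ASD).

t_e = 0.707 × 16 = 11.31 mm; A_we = 11.31 × 120 = 1357 mm².
Directional factor: 1.0 + 0.5 sin^1.5(90°) = 1.5.
F_nw = 0.6 × 430 × 1.5 = 387 MPa.
R_n/Ω = (387 × 1357) / 2.0 × 10⁻³ = 262.7 kN.

R_n/Ω ≈ 263 kN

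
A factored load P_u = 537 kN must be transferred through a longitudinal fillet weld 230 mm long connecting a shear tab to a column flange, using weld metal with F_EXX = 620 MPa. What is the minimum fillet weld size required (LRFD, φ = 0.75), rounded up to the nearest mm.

w = 12 mm

Total weld length L = 230 mm.
Required throat t_e = P_u / (φ × 0.6 F_EXX × L) = 537 / (0.75 × 0.6 × 620 × 230 × 10⁻³) = 8.368 mm.
Required leg w = t_e / 0.707 = 11.84 mm → use 12 mm.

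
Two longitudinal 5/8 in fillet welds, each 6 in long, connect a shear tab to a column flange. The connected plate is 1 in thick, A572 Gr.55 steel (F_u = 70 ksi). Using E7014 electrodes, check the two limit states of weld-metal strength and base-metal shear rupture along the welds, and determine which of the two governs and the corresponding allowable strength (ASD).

R_n/Ω ≈ 111 kip (weld metal governs)

E70XX → F_EXX = 70 ksi.
t_e = 0.707 × 0.625 = 0.4419 in; L = 12 in.
Weld metal: R_n/Ω = (1/2.0) × 0.6 × 70 × 0.4419 × 12 = 111.4 kip.
Base metal (shear rupture): R_n/Ω = (1/2.0) × 0.6 × 70 × 1 × 12 = 252 kip.
Governing: weld metal.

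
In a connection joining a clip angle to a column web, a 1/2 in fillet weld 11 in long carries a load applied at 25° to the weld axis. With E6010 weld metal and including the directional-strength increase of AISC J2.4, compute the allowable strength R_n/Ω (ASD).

R_n/Ω ≈ 79.6 kips

E60XX → F_EXX = 60 ksi.
t_e = 0.707 × 0.5 = 0.3535 in; A_we = 0.3535 × 11 = 3.888 in².
Directional factor: 1.0 + 0.5 sin^1.5(25°) = 1.137.
F_nw = 0.6 × 60 × 1.137 = 40.95 ksi.
R_n/Ω = (40.95 × 3.888) / 2.0 = 79.61 kips.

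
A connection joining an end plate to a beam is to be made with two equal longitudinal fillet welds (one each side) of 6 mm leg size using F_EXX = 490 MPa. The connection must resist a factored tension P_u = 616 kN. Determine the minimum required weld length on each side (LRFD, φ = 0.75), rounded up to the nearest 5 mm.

Throat t_e = 0.707 × 6 = 4.242 mm.
φr_n = 0.75 × 0.6 × 490 × 4.242 × 10⁻³ = 0.9354 kN/mm.
L_req = P_u / φr_n = 616 / 0.9354 = 658.6 mm total.
Per side: 658.6 / 2 = 329.3 mm.
Round up → use L = 330 mm on each side.

L = 330 mm on each side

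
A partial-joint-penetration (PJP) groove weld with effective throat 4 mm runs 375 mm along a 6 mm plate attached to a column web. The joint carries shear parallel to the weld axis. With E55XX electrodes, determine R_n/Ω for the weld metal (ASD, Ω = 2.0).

E55XX → F_EXX = 550 MPa.
Effective throat (given) t_e = 4 mm.
A_we = 4 × 375 = 1500 mm².
F_nw = 0.6 F_EXX = 330 MPa.
R_n/Ω = (330 × 1500) / 2.0 × 10⁻³ = 247.5 kN.

R_n/Ω ≈ 248 kN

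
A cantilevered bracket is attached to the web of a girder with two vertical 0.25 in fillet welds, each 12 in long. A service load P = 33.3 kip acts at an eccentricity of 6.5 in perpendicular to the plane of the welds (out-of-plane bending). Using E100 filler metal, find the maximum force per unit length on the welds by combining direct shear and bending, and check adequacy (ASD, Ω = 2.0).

f_max ≈ 4.72 kip/in; adequate

E100XX → F_EXX = 100 ksi.
L_w = 2 × 12 = 24 in; section modulus (unit throat) S = 2 × L²/6 = 48 in².
Direct shear f_v = P/L_w = 33.3/24 = 1.387 kip/in.
Moment M = P × e = 33.3 × 6.5 = 216.45 kip·in; bending f_b = M/S = 4.509 kip/in.
f_max = √(f_v² + f_b²) = √(1.387² + 4.509²) = 4.718 kip/in.
r_n/Ω = (1/2.0) × 0.6 × 100 × (0.707 × 0.25) = 5.302 kip/in → adequate.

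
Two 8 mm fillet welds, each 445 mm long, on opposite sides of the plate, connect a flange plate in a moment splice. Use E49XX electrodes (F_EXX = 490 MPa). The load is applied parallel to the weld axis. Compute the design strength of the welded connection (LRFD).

Effective throat t_e = 0.707 × 8 = 5.656 mm.
Total length L = 890 mm; A_we = 5.656 × 890 = 5034 mm².
F_nw = 0.6 F_EXX = 0.6 × 490 = 294 MPa.
φR_n = 0.75 × 294 × 5034 × 10⁻³ = 1110 kN.

φR_n ≈ 1110 kN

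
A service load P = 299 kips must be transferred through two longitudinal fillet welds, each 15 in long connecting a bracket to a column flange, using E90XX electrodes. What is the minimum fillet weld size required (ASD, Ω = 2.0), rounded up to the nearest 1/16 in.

w = 9/16 in

E90XX → F_EXX = 90 ksi.
Total weld length L = 30 in.
Required throat t_e = P × Ω / (0.6 F_EXX × L) = 299 × 2.0 / (0.6 × 90 × 30) = 0.3691 in.
Required leg w = t_e / 0.707 = 0.5221 in → use 9/16 in.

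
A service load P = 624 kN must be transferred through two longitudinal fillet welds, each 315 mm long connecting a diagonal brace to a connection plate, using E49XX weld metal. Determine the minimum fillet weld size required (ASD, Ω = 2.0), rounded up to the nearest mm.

E49XX → F_EXX = 490 MPa.
Total weld length L = 630 mm.
Required throat t_e = P × Ω / (0.6 F_EXX × L) = 624 × 2.0 / (0.6 × 490 × 630 × 10⁻³) = 6.738 mm.
Required leg w = t_e / 0.707 = 9.53 mm → use 10 mm.

w = 10 mm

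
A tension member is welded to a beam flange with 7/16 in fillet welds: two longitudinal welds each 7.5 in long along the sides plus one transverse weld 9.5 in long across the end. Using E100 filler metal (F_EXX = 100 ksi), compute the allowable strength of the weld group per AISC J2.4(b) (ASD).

t_e = 0.707 × 0.4375 = 0.3093 in.
R_nwl = 0.6 × 100 × 0.3093 × 15 = 278.4 kip (longitudinal, 2 welds).
R_nwt = 0.6 × 100 × 0.3093 × 9.5 = 176.3 kip (transverse, base value).
(i) R_nwl + R_nwt = 454.7 kip; (ii) 0.85 R_nwl + 1.5 R_nwt = 501.1 kip.
R_n = max = 501.1 kip [governs: (ii)]; R_n/Ω = 250.5 kip.

R_n/Ω ≈ 251 kip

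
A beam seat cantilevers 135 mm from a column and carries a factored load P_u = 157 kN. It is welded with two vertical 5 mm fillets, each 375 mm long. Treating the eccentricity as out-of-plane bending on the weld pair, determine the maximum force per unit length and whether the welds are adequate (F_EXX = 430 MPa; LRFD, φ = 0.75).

L_w = 2 × 375 = 750 mm; section modulus (unit throat) S = 2 × L²/6 = 46880 mm².
Direct shear f_v = P/L_w = 157×10³/750 = 209.3 N/mm.
Moment M = P × e = 157×10³ × 135 = 21195000 N·mm; bending f_b = M/S = 452.2 N/mm.
f_max = √(f_v² + f_b²) = √(209.3² + 452.2²) = 498.3 N/mm.
φr_n = 0.75 × 0.6 × 430 × (0.707 × 5) = 684 N/mm → adequate.

f_max ≈ 498 N/mm; adequate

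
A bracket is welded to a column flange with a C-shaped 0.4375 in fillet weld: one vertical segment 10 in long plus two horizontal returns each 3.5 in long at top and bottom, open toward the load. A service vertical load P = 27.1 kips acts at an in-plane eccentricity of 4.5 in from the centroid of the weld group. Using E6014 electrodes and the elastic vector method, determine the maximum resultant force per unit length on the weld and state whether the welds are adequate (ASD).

E60XX → F_EXX = 60 ksi.
Total weld length L_w = 17 in. Treat welds as unit-width lines.
Centroid: x̄ = 2×3.5×1.75 / 17 = 0.7206 in from the vertical weld.
Polar moment about centroid: J = I_x + I_y = [10³/12 + 2×3.5×5²] + [10×0.7206² + 2(3.5³/12 + 3.5×1.029²)] = 278.1 in³.
Direct shear f_v = P/L_w = 27.1 / 17 = 1.594 kip/in (vertical).
Torsion M = P·e = 27.1 × 4.5 = 121.95 kip·in.
Critical point at (x, y) = (2.779, 5) from centroid. f_tx = M·y/J = 2.193 kip/in; f_ty = M·x/J = 1.219 kip/in.
Resultant f_max = √[f_tx² + (f_v + f_ty)²] = √[2.193² + (1.594 + 1.219)²] = 3.567 kip/in.
Capacity per unit length: r_n/Ω = (1/2.0) × 0.6 × 60 × (0.707 × 0.4375) = 5.568 kip/in.
3.567 ≤ 5.568 → adequate.

f_max ≈ 3.57 kip/in; adequate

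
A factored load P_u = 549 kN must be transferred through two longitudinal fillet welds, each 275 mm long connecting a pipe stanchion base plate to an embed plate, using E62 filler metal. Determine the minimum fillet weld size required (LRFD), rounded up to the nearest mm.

E62XX → F_EXX = 620 MPa.
Total weld length L = 550 mm.
Required throat t_e = P_u / (φ × 0.6 F_EXX × L) = 549 / (0.75 × 0.6 × 620 × 550 × 10⁻³) = 3.578 mm.
Required leg w = t_e / 0.707 = 5.06 mm → use 6 mm.

w = 6 mm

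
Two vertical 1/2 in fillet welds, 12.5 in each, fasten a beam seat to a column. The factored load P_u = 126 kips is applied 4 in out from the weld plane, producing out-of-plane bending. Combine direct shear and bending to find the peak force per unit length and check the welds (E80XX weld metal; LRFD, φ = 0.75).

f_max ≈ 10.9 kip/in; adequate

E80XX → F_EXX = 80 ksi.
L_w = 2 × 12.5 = 25 in; section modulus (unit throat) S = 2 × L²/6 = 52.08 in².
Direct shear f_v = P/L_w = 126/25 = 5.04 kip/in.
Moment M = P × e = 126 × 4 = 504 kip·in; bending f_b = M/S = 9.677 kip/in.
f_max = √(f_v² + f_b²) = √(5.04² + 9.677²) = 10.91 kip/in.
φr_n = 0.75 × 0.6 × 80 × (0.707 × 0.5) = 12.73 kip/in → adequate.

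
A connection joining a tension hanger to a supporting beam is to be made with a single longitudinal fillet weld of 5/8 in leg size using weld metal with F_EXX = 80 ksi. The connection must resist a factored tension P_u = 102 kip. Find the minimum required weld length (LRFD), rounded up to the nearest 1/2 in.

Throat t_e = 0.707 × 0.625 = 0.4419 in.
φr_n = 0.75 × 0.6 × 80 × 0.4419 = 15.91 kip/in.
L_req = P_u / φr_n = 102 / 15.91 = 6.412 in total.
Round up → use L = 6.5 in.

L = 6.5 in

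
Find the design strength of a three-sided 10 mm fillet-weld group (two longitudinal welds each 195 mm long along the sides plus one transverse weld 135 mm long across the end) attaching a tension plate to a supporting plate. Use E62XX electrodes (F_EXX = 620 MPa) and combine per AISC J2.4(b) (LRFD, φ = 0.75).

t_e = 0.707 × 10 = 7.07 mm.
R_nwl = 0.6 × 620 × 7.07 × 390 × 10⁻³ = 1026 kN (longitudinal, 2 welds).
R_nwt = 0.6 × 620 × 7.07 × 135 × 10⁻³ = 355.1 kN (transverse, base value).
(i) R_nwl + R_nwt = 1381 kN; (ii) 0.85 R_nwl + 1.5 R_nwt = 1404 kN.
R_n = max = 1404 kN [governs: (ii)]; φR_n = 1053 kN.

φR_n ≈ 1050 kN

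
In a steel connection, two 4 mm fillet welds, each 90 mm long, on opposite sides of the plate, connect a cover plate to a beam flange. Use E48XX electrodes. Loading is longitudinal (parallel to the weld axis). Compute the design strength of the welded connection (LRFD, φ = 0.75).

φR_n ≈ 110 kN

E48XX → F_EXX = 480 MPa.
Effective throat t_e = 0.707 × 4 = 2.828 mm.
Total length L = 180 mm; A_we = 2.828 × 180 = 509 mm².
F_nw = 0.6 F_EXX = 0.6 × 480 = 288 MPa.
φR_n = 0.75 × 288 × 509 × 10⁻³ = 110 kN.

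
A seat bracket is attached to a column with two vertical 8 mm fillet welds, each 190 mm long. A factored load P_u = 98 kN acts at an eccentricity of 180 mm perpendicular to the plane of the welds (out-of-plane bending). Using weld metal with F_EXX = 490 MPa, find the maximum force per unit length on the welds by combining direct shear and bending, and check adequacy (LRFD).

f_max ≈ 1490 N/mm; NOT adequate

L_w = 2 × 190 = 380 mm; section modulus (unit throat) S = 2 × L²/6 = 12030 mm².
Direct shear f_v = P/L_w = 98×10³/380 = 257.9 N/mm.
Moment M = P × e = 98×10³ × 180 = 17640000 N·mm; bending f_b = M/S = 1466 N/mm.
f_max = √(f_v² + f_b²) = √(257.9² + 1466²) = 1488 N/mm.
φr_n = 0.75 × 0.6 × 490 × (0.707 × 8) = 1247 N/mm → NOT adequate.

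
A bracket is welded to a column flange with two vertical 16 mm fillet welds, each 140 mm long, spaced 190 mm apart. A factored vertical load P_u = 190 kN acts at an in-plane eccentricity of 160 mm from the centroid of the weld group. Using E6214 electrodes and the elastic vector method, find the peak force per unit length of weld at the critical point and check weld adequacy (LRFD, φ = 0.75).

E62XX → F_EXX = 620 MPa.
Total weld length L_w = 280 mm. Treat welds as unit-width lines.
Polar moment about centroid: J = 2[d³/12 + d(b/2)²] = 2[140³/12 + 140×95²] = 2984000 mm³.
Direct shear f_v = P/L_w = 190×10³ / 280 = 678.6 N/mm (vertical).
Torsion M = P·e = 190×10³ × 160 = 30400000 N·mm.
Critical point at (x, y) = (95, 70) from centroid. f_tx = M·y/J = 713.1 N/mm; f_ty = M·x/J = 967.7 N/mm.
Resultant f_max = √[f_tx² + (f_v + f_ty)²] = √[713.1² + (678.6 + 967.7)²] = 1794 N/mm.
Capacity per unit length: φr_n = 0.75 × 0.6 × 620 × (0.707 × 16) = 3156 N/mm.
1794 ≤ 3156 → adequate.

f_max ≈ 1790 N/mm; adequate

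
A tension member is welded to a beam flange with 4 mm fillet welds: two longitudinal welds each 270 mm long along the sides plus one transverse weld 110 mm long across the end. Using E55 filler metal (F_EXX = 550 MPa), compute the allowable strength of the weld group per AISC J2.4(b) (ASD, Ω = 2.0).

R_n/Ω ≈ 303 kN

t_e = 0.707 × 4 = 2.828 mm.
R_nwl = 0.6 × 550 × 2.828 × 540 × 10⁻³ = 503.9 kN (longitudinal, 2 welds).
R_nwt = 0.6 × 550 × 2.828 × 110 × 10⁻³ = 102.7 kN (transverse, base value).
(i) R_nwl + R_nwt = 606.6 kN; (ii) 0.85 R_nwl + 1.5 R_nwt = 582.3 kN.
R_n = max = 606.6 kN [governs: (i)]; R_n/Ω = 303.3 kN.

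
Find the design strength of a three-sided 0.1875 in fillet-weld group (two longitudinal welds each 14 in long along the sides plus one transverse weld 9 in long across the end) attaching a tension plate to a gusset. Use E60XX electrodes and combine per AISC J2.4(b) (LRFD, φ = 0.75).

E60XX → F_EXX = 60 ksi.
t_e = 0.707 × 0.1875 = 0.1326 in.
R_nwl = 0.6 × 60 × 0.1326 × 28 = 133.6 kips (longitudinal, 2 welds).
R_nwt = 0.6 × 60 × 0.1326 × 9 = 42.95 kips (transverse, base value).
(i) R_nwl + R_nwt = 176.6 kips; (ii) 0.85 R_nwl + 1.5 R_nwt = 178 kips.
R_n = max = 178 kips [governs: (ii)]; φR_n = 133.5 kips.

φR_n ≈ 134 kips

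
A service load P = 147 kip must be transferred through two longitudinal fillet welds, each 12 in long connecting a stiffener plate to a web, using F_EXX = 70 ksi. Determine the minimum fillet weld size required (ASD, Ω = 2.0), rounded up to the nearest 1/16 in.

Total weld length L = 24 in.
Required throat t_e = P × Ω / (0.6 F_EXX × L) = 147 × 2.0 / (0.6 × 70 × 24) = 0.2917 in.
Required leg w = t_e / 0.707 = 0.4125 in → use 7/16 in.

w = 7/16 in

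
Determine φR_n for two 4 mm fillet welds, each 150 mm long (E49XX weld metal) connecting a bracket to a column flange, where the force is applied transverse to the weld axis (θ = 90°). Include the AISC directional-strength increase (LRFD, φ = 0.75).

φR_n ≈ 281 kN

E49XX → F_EXX = 490 MPa.
t_e = 0.707 × 4 = 2.828 mm; A_we = 2.828 × 300 = 848.4 mm².
Directional factor: 1.0 + 0.5 sin^1.5(90°) = 1.5.
F_nw = 0.6 × 490 × 1.5 = 441 MPa.
φR_n = 0.75 × 441 × 848.4 × 10⁻³ = 280.6 kN.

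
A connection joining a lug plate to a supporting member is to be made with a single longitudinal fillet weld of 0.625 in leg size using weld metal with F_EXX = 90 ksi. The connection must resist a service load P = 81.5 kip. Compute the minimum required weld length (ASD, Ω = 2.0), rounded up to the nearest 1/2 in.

Throat t_e = 0.707 × 0.625 = 0.4419 in.
r_n/Ω = (0.6 × 90 × 0.4419) / 2.0 = 11.93 kip/in.
L_req = P / (r_n/Ω) = 81.5 / 11.93 = 6.831 in total.
Round up → use L = 7 in.

L = 7 in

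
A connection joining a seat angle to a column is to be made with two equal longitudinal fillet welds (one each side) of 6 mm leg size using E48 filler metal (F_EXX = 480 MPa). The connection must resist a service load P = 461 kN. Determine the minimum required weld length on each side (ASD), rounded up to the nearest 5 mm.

L = 380 mm on each side

Throat t_e = 0.707 × 6 = 4.242 mm.
r_n/Ω = (0.6 × 480 × 4.242) / 2.0 = 610.8 N/mm = 0.6108 kN/mm.
L_req = P / (r_n/Ω) = 461 / 0.6108 = 754.7 mm total.
Per side: 754.7 / 2 = 377.3 mm.
Round up → use L = 380 mm on each side.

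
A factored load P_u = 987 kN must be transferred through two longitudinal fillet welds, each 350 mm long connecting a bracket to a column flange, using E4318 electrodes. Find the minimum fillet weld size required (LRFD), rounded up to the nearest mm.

w = 11 mm

E43XX → F_EXX = 430 MPa.
Total weld length L = 700 mm.
Required throat t_e = P_u / (φ × 0.6 F_EXX × L) = 987 / (0.75 × 0.6 × 430 × 700 × 10⁻³) = 7.287 mm.
Required leg w = t_e / 0.707 = 10.31 mm → use 11 mm.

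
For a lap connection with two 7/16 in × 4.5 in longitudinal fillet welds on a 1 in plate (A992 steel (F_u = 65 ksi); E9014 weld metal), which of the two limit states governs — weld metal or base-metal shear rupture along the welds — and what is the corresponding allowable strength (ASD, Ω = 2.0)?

R_n/Ω ≈ 75.2 kips (weld metal governs)

E90XX → F_EXX = 90 ksi.
t_e = 0.707 × 0.4375 = 0.3093 in; L = 9 in.
Weld metal: R_n/Ω = (1/2.0) × 0.6 × 90 × 0.3093 × 9 = 75.16 kips.
Base metal (shear rupture): R_n/Ω = (1/2.0) × 0.6 × 65 × 1 × 9 = 175.5 kips.
Governing: weld metal.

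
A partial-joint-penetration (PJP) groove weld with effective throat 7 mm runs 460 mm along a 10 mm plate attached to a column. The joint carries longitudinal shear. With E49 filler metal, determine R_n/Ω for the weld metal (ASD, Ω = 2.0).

E49XX → F_EXX = 490 MPa.
Effective throat (given) t_e = 7 mm.
A_we = 7 × 460 = 3220 mm².
F_nw = 0.6 F_EXX = 294 MPa.
R_n/Ω = (294 × 3220) / 2.0 × 10⁻³ = 473.3 kN.

R_n/Ω ≈ 473 kN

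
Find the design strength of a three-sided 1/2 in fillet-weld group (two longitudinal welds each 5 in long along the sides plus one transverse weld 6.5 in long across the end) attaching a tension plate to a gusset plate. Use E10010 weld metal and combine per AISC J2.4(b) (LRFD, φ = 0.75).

φR_n ≈ 290 kip

E100XX → F_EXX = 100 ksi.
t_e = 0.707 × 0.5 = 0.3535 in.
R_nwl = 0.6 × 100 × 0.3535 × 10 = 212.1 kip (longitudinal, 2 welds).
R_nwt = 0.6 × 100 × 0.3535 × 6.5 = 137.9 kip (transverse, base value).
(i) R_nwl + R_nwt = 350 kip; (ii) 0.85 R_nwl + 1.5 R_nwt = 387.1 kip.
R_n = max = 387.1 kip [governs: (ii)]; φR_n = 290.3 kip.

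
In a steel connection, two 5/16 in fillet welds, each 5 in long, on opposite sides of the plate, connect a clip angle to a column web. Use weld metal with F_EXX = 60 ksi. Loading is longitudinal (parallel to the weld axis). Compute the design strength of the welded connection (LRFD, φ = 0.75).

φR_n ≈ 59.7 kips

Effective throat t_e = 0.707 × 0.3125 = 0.2209 in.
Total length L = 10 in; A_we = 0.2209 × 10 = 2.209 in².
F_nw = 0.6 F_EXX = 0.6 × 60 = 36 ksi.
φR_n = 0.75 × 36 × 2.209 = 59.65 kips.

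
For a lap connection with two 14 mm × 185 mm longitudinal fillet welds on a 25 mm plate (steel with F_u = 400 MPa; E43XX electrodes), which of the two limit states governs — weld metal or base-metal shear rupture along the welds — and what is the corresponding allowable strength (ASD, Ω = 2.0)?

R_n/Ω ≈ 472 kN (weld metal governs)

E43XX → F_EXX = 430 MPa.
t_e = 0.707 × 14 = 9.898 mm; L = 370 mm.
Weld metal: R_n/Ω = (1/2.0) × 0.6 × 430 × 9.898 × 370 × 10⁻³ = 472.4 kN.
Base metal (shear rupture): R_n/Ω = (1/2.0) × 0.6 × 400 × 25 × 370 × 10⁻³ = 1110 kN.
Governing: weld metal.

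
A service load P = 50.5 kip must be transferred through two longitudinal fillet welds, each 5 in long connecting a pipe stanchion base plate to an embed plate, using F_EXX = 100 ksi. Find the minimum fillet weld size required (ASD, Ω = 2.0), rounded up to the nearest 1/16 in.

Total weld length L = 10 in.
Required throat t_e = P × Ω / (0.6 F_EXX × L) = 50.5 × 2.0 / (0.6 × 100 × 10) = 0.1683 in.
Required leg w = t_e / 0.707 = 0.2381 in → use 1/4 in.

w = 1/4 in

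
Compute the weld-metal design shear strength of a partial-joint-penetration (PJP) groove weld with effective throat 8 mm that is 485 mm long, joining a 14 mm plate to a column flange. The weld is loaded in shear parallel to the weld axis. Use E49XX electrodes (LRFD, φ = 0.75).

E49XX → F_EXX = 490 MPa.
Effective throat (given) t_e = 8 mm.
A_we = 8 × 485 = 3880 mm².
F_nw = 0.6 F_EXX = 294 MPa.
φR_n = 0.75 × 294 × 3880 × 10⁻³ = 855.5 kN.

φR_n ≈ 856 kN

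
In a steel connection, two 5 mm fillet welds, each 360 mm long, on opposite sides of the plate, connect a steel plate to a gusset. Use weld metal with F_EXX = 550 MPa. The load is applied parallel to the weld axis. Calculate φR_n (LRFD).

φR_n ≈ 630 kN

Effective throat t_e = 0.707 × 5 = 3.535 mm.
Total length L = 720 mm; A_we = 3.535 × 720 = 2545 mm².
F_nw = 0.6 F_EXX = 0.6 × 550 = 330 MPa.
φR_n = 0.75 × 330 × 2545 × 10⁻³ = 629.9 kN.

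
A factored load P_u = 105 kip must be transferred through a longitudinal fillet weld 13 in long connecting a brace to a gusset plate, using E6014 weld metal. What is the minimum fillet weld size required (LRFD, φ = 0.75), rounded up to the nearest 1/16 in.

w = 7/16 in

E60XX → F_EXX = 60 ksi.
Total weld length L = 13 in.
Required throat t_e = P_u / (φ × 0.6 F_EXX × L) = 105 / (0.75 × 0.6 × 60 × 13) = 0.2991 in.
Required leg w = t_e / 0.707 = 0.4231 in → use 7/16 in.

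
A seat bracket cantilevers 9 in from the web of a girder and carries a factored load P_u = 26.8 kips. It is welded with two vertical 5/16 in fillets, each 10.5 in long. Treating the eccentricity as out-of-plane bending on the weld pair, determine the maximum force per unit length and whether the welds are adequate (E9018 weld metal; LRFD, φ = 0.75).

E90XX → F_EXX = 90 ksi.
L_w = 2 × 10.5 = 21 in; section modulus (unit throat) S = 2 × L²/6 = 36.75 in².
Direct shear f_v = P/L_w = 26.8/21 = 1.276 kip/in.
Moment M = P × e = 26.8 × 9 = 241.2 kip·in; bending f_b = M/S = 6.563 kip/in.
f_max = √(f_v² + f_b²) = √(1.276² + 6.563²) = 6.686 kip/in.
φr_n = 0.75 × 0.6 × 90 × (0.707 × 0.3125) = 8.948 kip/in → adequate.

f_max ≈ 6.69 kip/in; adequate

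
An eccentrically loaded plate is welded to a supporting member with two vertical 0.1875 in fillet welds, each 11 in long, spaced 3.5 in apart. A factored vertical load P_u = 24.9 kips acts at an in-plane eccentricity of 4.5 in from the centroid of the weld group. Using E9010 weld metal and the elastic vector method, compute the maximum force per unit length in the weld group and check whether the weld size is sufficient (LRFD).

f_max ≈ 2.8 kip/in; adequate

E90XX → F_EXX = 90 ksi.
Total weld length L_w = 22 in. Treat welds as unit-width lines.
Polar moment about centroid: J = 2[d³/12 + d(b/2)²] = 2[11³/12 + 11×1.75²] = 289.2 in³.
Direct shear f_v = P/L_w = 24.9 / 22 = 1.132 kip/in (vertical).
Torsion M = P·e = 24.9 × 4.5 = 112.05 kip·in.
Critical point at (x, y) = (1.75, 5.5) from centroid. f_tx = M·y/J = 2.131 kip/in; f_ty = M·x/J = 0.678 kip/in.
Resultant f_max = √[f_tx² + (f_v + f_ty)²] = √[2.131² + (1.132 + 0.678)²] = 2.796 kip/in.
Capacity per unit length: φr_n = 0.75 × 0.6 × 90 × (0.707 × 0.1875) = 5.369 kip/in.
2.796 ≤ 5.369 → adequate.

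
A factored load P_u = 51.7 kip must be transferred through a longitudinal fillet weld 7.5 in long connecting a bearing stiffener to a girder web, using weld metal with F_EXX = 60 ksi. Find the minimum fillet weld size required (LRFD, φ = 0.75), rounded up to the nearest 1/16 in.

Total weld length L = 7.5 in.
Required throat t_e = P_u / (φ × 0.6 F_EXX × L) = 51.7 / (0.75 × 0.6 × 60 × 7.5) = 0.2553 in.
Required leg w = t_e / 0.707 = 0.3611 in → use 3/8 in.

w = 3/8 in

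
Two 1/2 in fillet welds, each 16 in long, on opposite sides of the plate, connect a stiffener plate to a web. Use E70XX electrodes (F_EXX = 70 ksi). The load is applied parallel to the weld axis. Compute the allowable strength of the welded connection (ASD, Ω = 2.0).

Effective throat t_e = 0.707 × 0.5 = 0.3535 in.
Total length L = 32 in; A_we = 0.3535 × 32 = 11.31 in².
F_nw = 0.6 F_EXX = 0.6 × 70 = 42 ksi.
R_n = 42 × 11.31 = 475.1 kips; R_n/Ω = 475.1/2.0 = 237.6 kips.

R_n/Ω ≈ 238 kips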